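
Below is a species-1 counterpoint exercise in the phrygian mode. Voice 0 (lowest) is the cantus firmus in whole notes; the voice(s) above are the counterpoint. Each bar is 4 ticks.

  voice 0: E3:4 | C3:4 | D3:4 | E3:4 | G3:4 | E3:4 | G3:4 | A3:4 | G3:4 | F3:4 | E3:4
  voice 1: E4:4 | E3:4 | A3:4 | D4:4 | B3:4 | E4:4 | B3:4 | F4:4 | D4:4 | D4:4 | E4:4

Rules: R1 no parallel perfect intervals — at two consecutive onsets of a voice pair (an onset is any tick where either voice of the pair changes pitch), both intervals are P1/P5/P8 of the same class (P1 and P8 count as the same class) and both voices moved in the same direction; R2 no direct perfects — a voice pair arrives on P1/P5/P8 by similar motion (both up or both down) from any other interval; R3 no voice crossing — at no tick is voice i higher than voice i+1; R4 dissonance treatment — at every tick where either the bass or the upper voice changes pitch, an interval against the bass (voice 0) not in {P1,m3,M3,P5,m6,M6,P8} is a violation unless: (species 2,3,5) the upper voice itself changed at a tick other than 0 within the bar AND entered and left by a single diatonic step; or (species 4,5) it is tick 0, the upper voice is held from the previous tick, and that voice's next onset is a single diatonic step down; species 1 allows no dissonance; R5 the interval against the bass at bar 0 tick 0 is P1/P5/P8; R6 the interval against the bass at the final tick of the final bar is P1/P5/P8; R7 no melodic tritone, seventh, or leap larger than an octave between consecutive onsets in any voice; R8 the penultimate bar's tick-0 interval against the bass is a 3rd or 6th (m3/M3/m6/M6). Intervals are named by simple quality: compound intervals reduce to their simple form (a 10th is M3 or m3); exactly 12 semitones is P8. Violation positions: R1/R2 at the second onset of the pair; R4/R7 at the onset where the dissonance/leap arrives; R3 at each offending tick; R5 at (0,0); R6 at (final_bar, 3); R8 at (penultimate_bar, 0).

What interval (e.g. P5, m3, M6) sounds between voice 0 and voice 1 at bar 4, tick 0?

voice 0=G3 voice 1=B3 -> M3

M3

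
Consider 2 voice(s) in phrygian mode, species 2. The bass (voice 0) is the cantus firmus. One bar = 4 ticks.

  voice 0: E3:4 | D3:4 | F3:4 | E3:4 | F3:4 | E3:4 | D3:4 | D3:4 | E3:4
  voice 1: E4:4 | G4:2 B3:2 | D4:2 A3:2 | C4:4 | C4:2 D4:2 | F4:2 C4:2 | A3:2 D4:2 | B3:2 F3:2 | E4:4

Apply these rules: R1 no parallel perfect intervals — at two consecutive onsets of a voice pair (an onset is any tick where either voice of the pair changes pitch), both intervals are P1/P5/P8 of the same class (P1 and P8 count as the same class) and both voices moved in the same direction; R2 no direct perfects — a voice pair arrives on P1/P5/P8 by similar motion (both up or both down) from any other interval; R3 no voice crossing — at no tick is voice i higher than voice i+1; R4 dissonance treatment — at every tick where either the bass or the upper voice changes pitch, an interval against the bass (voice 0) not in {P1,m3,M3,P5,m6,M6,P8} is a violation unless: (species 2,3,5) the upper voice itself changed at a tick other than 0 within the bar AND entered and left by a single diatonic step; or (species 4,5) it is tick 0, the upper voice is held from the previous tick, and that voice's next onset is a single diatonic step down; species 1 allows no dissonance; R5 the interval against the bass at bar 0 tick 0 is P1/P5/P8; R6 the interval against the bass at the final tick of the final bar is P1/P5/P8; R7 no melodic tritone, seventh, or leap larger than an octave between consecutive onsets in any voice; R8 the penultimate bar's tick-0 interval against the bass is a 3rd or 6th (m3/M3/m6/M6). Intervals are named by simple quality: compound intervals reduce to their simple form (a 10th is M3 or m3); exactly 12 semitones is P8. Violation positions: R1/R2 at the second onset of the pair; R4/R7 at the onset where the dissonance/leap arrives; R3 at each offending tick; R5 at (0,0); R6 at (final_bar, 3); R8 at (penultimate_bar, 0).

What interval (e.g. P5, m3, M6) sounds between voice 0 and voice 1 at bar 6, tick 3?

voice 0=D3 voice 1=D4 -> P8

P8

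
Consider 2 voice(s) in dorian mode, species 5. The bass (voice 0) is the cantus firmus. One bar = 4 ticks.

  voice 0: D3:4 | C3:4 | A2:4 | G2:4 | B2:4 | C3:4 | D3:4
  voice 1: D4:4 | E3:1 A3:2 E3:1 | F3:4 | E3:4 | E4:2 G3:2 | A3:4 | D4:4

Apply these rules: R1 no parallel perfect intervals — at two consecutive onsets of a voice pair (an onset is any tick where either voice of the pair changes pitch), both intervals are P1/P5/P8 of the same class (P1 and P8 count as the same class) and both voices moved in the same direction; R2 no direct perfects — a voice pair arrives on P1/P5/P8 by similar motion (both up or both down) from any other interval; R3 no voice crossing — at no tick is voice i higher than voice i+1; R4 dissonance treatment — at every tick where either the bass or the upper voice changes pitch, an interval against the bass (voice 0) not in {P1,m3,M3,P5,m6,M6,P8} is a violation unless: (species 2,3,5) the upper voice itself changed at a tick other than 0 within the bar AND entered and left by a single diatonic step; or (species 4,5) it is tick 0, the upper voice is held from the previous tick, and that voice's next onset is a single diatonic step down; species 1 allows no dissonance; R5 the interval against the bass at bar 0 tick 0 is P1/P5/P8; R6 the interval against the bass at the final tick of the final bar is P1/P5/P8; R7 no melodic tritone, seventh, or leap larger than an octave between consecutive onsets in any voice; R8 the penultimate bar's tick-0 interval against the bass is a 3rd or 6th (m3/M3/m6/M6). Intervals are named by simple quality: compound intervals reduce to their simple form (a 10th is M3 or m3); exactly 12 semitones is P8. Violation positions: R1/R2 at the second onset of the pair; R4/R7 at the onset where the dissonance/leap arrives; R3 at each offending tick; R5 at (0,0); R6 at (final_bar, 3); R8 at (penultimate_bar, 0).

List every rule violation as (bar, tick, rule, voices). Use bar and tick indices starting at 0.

(1, 0, R7, (1,))
(4, 0, R4, (0, 1))
(6, 0, R2, (0, 1))

bar 0: v0=D3 v1=D4 downbeat P8
bar 1: v0=C3 v1=E3 downbeat M3
bar 2: v0=A2 v1=F3 downbeat m6
bar 3: v0=G2 v1=E3 downbeat M6
bar 4: v0=B2 v1=E4 downbeat P4
bar 5: v0=C3 v1=A3 downbeat M6
bar 6: v0=D3 v1=D4 downbeat P8
  -> R7 @ bar 1 tick 0 v(1,): D4->E3 leap 10st
  -> R4 @ bar 4 tick 0 v(0, 1): B2/E4 P4 untreated
  -> R2 @ bar 6 tick 0 v(0, 1): C3/A3 M6 -> D3/D4 P8 similar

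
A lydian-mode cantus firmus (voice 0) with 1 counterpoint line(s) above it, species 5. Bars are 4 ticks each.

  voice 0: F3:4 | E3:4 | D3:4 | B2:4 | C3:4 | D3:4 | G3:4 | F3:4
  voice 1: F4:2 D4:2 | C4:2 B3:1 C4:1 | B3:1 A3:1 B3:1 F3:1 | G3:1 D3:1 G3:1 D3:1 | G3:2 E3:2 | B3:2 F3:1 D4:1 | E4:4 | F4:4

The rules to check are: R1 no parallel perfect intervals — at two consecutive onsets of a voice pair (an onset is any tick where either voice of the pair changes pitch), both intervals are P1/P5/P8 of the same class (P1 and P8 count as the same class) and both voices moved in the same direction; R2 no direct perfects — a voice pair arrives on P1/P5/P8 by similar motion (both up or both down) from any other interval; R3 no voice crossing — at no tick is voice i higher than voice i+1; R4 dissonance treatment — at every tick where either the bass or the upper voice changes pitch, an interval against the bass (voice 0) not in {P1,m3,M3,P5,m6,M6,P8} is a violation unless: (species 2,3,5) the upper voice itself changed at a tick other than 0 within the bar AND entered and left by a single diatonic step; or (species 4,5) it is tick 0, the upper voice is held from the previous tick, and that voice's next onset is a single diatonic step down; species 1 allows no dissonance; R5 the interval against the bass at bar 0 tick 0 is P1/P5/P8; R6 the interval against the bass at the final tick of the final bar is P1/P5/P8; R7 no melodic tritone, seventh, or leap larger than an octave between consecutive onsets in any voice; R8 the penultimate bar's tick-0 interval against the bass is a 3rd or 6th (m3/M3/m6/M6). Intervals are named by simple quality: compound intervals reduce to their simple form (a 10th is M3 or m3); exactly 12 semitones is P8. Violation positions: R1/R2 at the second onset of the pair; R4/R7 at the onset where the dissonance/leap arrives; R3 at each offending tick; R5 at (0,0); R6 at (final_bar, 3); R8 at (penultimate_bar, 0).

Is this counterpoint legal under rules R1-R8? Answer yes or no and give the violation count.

No (3 violations)

bar 0: v0=F3 v1=F4 (P8)
bar 1: v0=E3 v1=C4 (m6)
bar 2: v0=D3 v1=B3 (M6)
bar 3: v0=B2 v1=G3 (m6)
bar 4: v0=C3 v1=G3 (P5)
bar 5: v0=D3 v1=B3 (M6)
bar 6: v0=G3 v1=E4 (M6)
bar 7: v0=F3 v1=F4 (P8)
  R7 @ bar2.3: B3->F3 leap 6st
  R2 @ bar4.0: B2/D3 m3 -> C3/G3 P5 similar
  R7 @ bar5.2: B3->F3 leap 6st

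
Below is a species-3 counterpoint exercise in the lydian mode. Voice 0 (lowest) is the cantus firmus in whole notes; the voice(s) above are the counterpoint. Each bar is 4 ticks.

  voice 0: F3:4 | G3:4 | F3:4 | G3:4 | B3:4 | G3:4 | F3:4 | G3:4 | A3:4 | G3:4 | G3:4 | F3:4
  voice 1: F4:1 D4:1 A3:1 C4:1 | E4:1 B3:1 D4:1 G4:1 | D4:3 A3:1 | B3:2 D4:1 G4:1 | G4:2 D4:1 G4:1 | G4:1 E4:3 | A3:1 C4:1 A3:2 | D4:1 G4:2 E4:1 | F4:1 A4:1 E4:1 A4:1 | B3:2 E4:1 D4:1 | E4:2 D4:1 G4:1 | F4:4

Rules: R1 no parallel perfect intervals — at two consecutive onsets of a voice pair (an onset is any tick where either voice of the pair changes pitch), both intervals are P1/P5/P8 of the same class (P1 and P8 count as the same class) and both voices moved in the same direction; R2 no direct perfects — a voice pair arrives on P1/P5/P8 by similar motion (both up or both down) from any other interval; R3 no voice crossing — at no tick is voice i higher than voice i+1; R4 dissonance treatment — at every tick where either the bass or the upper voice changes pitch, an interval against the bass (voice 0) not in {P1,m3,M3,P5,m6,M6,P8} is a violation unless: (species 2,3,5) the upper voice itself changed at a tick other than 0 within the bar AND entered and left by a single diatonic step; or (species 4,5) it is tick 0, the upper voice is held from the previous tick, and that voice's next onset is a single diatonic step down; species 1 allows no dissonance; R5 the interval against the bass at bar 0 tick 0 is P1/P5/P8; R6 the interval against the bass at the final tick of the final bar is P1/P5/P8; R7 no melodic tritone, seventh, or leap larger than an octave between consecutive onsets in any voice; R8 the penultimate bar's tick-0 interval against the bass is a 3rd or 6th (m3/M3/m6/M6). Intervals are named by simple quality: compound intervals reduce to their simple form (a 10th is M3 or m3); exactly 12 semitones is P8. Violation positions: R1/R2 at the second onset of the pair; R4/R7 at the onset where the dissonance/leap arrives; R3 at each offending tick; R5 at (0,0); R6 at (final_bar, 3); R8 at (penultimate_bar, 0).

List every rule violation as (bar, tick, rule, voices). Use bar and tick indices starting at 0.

bar 0: v0=F3 v1=F4 downbeat P8
bar 1: v0=G3 v1=E4 downbeat M6
bar 2: v0=F3 v1=D4 downbeat M6
bar 3: v0=G3 v1=B3 downbeat M3
bar 4: v0=B3 v1=G4 downbeat m6
bar 5: v0=G3 v1=G4 downbeat P8
bar 6: v0=F3 v1=A3 downbeat M3
bar 7: v0=G3 v1=D4 downbeat P5
bar 8: v0=A3 v1=F4 downbeat m6
bar 9: v0=G3 v1=B3 downbeat M3
bar 10: v0=G3 v1=E4 downbeat M6
bar 11: v0=F3 v1=F4 downbeat P8
  -> R2 @ bar 7 tick 0 v(0, 1): F3/A3 M3 -> G3/D4 P5 similar
  -> R7 @ bar 9 tick 0 v(1,): A4->B3 leap 10st
  -> R1 @ bar 11 tick 0 v(0, 1): G3/G4 P8 -> F3/F4 P8 similar

(7, 0, R2, (0, 1))
(9, 0, R7, (1,))
(11, 0, R1, (0, 1))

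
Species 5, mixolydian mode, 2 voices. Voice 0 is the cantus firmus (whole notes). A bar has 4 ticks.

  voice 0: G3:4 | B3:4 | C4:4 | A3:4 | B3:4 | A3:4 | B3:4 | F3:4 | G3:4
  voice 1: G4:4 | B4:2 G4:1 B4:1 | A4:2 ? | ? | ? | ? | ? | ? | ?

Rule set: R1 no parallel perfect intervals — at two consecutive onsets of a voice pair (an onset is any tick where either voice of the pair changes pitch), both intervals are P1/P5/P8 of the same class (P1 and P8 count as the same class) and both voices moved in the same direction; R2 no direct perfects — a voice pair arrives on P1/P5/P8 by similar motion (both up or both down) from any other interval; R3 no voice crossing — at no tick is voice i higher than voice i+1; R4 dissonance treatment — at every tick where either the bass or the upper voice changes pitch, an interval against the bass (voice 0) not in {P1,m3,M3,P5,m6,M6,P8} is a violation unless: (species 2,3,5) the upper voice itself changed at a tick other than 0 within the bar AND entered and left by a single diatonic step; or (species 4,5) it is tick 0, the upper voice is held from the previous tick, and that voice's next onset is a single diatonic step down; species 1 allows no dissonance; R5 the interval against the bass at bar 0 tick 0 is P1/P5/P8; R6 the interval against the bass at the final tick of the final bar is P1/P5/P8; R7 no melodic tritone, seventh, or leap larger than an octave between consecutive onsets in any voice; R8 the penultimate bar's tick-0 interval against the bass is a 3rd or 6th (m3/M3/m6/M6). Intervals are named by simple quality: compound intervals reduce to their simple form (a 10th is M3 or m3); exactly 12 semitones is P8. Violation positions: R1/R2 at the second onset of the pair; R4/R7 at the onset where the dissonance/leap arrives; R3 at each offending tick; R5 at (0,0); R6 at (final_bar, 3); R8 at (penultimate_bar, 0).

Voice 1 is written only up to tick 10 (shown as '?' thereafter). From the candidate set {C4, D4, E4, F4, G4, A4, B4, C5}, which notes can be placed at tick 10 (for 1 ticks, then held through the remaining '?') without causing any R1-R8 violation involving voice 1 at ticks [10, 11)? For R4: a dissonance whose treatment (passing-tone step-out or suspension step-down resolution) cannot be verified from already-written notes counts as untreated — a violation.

C4: legal
D4: violates R4
E4: legal
F4: violates R4
G4: legal
A4: legal
B4: violates R4
C5: legal

{A4, C4, C5, E4, G4}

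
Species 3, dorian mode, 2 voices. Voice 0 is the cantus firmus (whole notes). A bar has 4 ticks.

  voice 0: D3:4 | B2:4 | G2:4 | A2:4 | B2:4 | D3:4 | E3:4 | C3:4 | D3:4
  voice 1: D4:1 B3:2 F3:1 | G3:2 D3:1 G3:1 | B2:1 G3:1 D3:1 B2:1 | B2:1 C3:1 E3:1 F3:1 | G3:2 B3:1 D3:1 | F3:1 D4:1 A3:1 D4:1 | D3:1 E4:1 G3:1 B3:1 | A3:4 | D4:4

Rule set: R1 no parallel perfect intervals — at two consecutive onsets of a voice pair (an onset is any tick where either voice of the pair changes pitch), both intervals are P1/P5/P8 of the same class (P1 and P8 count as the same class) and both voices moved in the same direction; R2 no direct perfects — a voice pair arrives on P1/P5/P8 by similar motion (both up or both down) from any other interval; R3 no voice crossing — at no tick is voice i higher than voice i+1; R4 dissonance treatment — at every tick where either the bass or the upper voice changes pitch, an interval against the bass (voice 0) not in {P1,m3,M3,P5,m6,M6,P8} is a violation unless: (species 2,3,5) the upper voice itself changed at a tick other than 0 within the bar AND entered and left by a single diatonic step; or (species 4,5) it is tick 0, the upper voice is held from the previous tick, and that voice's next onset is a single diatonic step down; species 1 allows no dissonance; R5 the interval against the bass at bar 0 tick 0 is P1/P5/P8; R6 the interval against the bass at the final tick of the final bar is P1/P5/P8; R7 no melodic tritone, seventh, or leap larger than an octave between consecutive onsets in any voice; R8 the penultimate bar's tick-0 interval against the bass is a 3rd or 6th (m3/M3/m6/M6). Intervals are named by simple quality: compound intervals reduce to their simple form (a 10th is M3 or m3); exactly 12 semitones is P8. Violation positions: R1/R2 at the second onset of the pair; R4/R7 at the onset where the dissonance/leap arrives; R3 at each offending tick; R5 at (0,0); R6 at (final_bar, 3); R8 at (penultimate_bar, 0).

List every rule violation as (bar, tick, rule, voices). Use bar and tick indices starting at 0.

(0, 3, R7, (1,))
(3, 0, R4, (0, 1))
(6, 0, R3, (0, 1))
(6, 0, R4, (0, 1))
(6, 1, R7, (1,))
(8, 0, R2, (0, 1))

bar 0: v0=D3 v1=D4 downbeat P8
bar 1: v0=B2 v1=G3 downbeat m6
bar 2: v0=G2 v1=B2 downbeat M3
bar 3: v0=A2 v1=B2 downbeat M2
bar 4: v0=B2 v1=G3 downbeat m6
bar 5: v0=D3 v1=F3 downbeat m3
bar 6: v0=E3 v1=D3 downbeat M2
bar 7: v0=C3 v1=A3 downbeat M6
bar 8: v0=D3 v1=D4 downbeat P8
  -> R7 @ bar 0 tick 3 v(1,): B3->F3 leap 6st
  -> R4 @ bar 3 tick 0 v(0, 1): A2/B2 M2 untreated
  -> R3 @ bar 6 tick 0 v(0, 1): E3 above D3
  -> R4 @ bar 6 tick 0 v(0, 1): E3/D3 M2 untreated
  -> R7 @ bar 6 tick 1 v(1,): D3->E4 leap 14st
  -> R2 @ bar 8 tick 0 v(0, 1): C3/A3 M6 -> D3/D4 P8 similar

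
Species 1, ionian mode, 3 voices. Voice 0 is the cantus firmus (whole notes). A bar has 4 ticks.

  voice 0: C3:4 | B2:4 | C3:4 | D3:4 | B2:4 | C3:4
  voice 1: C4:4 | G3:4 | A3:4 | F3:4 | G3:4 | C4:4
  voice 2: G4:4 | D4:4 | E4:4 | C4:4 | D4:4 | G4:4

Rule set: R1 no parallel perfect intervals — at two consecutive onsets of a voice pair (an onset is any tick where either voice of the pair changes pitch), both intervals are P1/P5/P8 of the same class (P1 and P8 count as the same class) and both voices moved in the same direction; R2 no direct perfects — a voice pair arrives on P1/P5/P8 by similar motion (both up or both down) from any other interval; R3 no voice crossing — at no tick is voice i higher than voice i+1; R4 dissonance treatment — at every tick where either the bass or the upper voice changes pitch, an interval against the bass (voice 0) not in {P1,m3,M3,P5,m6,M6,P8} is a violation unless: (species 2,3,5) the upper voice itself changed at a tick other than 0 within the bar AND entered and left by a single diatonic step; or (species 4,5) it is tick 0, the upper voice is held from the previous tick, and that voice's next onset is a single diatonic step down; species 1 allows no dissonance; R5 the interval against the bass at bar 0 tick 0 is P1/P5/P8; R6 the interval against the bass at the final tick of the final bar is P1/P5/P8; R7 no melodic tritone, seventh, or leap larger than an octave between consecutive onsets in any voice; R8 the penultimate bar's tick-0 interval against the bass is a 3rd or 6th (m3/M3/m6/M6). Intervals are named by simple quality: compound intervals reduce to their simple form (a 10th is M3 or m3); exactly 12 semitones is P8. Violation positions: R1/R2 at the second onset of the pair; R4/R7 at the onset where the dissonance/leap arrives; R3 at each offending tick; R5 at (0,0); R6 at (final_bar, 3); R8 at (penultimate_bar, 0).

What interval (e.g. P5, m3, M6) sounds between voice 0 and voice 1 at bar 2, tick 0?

voice 0=C3 voice 1=A3 -> M6

M6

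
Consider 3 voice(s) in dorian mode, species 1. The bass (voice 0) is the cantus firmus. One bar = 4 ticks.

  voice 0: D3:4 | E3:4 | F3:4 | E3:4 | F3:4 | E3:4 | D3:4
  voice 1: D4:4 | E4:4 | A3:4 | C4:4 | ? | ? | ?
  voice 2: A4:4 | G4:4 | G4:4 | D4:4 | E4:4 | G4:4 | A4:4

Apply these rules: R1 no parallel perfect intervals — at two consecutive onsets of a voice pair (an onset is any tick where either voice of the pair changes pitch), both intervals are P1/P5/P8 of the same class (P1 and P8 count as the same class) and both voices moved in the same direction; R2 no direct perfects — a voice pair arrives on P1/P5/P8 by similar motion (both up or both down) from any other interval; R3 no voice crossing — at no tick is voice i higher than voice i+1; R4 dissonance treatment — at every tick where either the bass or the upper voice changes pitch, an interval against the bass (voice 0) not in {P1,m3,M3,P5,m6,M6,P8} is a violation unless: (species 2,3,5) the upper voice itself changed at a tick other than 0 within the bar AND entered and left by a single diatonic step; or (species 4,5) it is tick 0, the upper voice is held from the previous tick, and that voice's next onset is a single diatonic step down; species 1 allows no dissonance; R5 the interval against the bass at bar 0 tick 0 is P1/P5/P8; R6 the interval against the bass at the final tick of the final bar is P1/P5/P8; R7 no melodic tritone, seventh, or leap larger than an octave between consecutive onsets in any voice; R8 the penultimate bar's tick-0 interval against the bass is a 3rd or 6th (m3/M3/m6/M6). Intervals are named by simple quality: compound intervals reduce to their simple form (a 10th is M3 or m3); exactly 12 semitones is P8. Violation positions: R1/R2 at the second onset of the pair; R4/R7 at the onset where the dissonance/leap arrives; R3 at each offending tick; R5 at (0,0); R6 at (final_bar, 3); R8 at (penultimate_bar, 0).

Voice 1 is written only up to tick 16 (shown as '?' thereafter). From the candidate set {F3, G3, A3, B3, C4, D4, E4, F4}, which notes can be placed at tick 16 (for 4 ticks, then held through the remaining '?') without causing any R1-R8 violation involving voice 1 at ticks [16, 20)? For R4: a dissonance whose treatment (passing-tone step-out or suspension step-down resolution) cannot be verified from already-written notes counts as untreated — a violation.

{A3, C4, D4, F3}

F3: legal
G3: violates R4
A3: legal
B3: violates R4
C4: legal
D4: legal
E4: violates R2,R4
F4: violates R2,R3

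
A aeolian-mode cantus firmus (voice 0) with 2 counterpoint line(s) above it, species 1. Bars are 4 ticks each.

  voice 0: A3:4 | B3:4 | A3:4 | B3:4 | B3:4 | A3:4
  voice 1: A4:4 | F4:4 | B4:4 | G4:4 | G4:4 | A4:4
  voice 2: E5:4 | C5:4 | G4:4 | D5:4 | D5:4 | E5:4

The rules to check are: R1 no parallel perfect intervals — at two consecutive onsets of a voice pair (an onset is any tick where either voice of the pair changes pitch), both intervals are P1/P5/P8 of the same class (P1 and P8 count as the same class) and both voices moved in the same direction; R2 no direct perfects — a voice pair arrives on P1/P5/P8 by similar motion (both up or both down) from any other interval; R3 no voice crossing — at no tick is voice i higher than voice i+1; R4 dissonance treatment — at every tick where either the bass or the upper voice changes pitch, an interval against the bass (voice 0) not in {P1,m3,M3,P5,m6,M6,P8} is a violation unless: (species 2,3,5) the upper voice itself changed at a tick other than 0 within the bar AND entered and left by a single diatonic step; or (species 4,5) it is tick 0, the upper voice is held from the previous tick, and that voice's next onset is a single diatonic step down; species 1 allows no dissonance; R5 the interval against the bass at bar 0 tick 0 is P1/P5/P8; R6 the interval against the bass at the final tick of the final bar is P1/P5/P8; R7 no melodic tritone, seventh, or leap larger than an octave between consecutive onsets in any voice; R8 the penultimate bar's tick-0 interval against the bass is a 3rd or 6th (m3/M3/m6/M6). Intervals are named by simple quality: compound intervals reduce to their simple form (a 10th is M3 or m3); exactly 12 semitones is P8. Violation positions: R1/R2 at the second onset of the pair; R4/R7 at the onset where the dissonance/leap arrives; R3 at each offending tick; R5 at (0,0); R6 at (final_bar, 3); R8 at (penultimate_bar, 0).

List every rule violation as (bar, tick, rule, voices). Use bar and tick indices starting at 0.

(1, 0, R1, (1, 2))
(1, 0, R4, (0, 1))
(1, 0, R4, (0, 2))
(2, 0, R3, (1, 2))
(2, 0, R4, (0, 1))
(2, 0, R4, (0, 2))
(2, 0, R7, (1,))
(2, 1, R3, (1, 2))
(2, 2, R3, (1, 2))
(2, 3, R3, (1, 2))
(5, 0, R1, (1, 2))

bar 0: v0=A3 v1=A4 v2=E5 downbeat P5
bar 1: v0=B3 v1=F4 v2=C5 downbeat m2
bar 2: v0=A3 v1=B4 v2=G4 downbeat m7
bar 3: v0=B3 v1=G4 v2=D5 downbeat m3
bar 4: v0=B3 v1=G4 v2=D5 downbeat m3
bar 5: v0=A3 v1=A4 v2=E5 downbeat P5
  -> R1 @ bar 1 tick 0 v(1, 2): A4/E5 P5 -> F4/C5 P5 similar
  -> R4 @ bar 1 tick 0 v(0, 1): B3/F4 TT untreated
  -> R4 @ bar 1 tick 0 v(0, 2): B3/C5 m2 untreated
  -> R3 @ bar 2 tick 0 v(1, 2): B4 above G4
  -> R4 @ bar 2 tick 0 v(0, 1): A3/B4 M2 untreated
  -> R4 @ bar 2 tick 0 v(0, 2): A3/G4 m7 untreated
  -> R7 @ bar 2 tick 0 v(1,): F4->B4 leap 6st
  -> R3 @ bar 2 tick 1 v(1, 2): B4 above G4
  -> R3 @ bar 2 tick 2 v(1, 2): B4 above G4
  -> R3 @ bar 2 tick 3 v(1, 2): B4 above G4
  -> R1 @ bar 5 tick 0 v(1, 2): G4/D5 P5 -> A4/E5 P5 similar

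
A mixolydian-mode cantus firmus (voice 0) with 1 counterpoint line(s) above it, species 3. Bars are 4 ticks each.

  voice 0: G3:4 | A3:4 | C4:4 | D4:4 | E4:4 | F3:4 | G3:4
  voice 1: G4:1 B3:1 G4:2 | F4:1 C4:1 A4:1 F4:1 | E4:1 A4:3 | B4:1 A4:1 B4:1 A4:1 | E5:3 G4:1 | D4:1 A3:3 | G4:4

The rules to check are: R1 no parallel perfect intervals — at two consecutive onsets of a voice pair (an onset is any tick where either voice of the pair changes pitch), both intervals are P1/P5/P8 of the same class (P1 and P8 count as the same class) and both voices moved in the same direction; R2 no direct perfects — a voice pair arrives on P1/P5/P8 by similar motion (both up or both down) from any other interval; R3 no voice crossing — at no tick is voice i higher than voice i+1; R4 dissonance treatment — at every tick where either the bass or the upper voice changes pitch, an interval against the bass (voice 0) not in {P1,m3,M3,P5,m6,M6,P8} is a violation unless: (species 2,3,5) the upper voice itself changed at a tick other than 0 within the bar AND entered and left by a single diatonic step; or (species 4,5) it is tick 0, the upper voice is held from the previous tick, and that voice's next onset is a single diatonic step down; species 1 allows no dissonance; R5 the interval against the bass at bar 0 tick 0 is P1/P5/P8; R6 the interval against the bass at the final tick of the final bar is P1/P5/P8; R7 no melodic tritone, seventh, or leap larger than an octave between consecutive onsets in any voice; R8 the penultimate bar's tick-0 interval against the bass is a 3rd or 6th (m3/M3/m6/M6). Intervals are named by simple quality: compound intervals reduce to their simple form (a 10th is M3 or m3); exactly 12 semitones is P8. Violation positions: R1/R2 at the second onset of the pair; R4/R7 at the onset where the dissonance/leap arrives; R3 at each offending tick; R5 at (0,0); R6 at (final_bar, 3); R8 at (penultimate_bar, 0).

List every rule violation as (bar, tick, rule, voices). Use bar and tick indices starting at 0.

(4, 0, R2, (0, 1))
(5, 0, R7, (0,))
(6, 0, R2, (0, 1))
(6, 0, R7, (1,))

bar 0: v0=G3 v1=G4 downbeat P8
bar 1: v0=A3 v1=F4 downbeat m6
bar 2: v0=C4 v1=E4 downbeat M3
bar 3: v0=D4 v1=B4 downbeat M6
bar 4: v0=E4 v1=E5 downbeat P8
bar 5: v0=F3 v1=D4 downbeat M6
bar 6: v0=G3 v1=G4 downbeat P8
  -> R2 @ bar 4 tick 0 v(0, 1): D4/A4 P5 -> E4/E5 P8 similar
  -> R7 @ bar 5 tick 0 v(0,): E4->F3 leap 11st
  -> R2 @ bar 6 tick 0 v(0, 1): F3/A3 M3 -> G3/G4 P8 similar
  -> R7 @ bar 6 tick 0 v(1,): A3->G4 leap 10st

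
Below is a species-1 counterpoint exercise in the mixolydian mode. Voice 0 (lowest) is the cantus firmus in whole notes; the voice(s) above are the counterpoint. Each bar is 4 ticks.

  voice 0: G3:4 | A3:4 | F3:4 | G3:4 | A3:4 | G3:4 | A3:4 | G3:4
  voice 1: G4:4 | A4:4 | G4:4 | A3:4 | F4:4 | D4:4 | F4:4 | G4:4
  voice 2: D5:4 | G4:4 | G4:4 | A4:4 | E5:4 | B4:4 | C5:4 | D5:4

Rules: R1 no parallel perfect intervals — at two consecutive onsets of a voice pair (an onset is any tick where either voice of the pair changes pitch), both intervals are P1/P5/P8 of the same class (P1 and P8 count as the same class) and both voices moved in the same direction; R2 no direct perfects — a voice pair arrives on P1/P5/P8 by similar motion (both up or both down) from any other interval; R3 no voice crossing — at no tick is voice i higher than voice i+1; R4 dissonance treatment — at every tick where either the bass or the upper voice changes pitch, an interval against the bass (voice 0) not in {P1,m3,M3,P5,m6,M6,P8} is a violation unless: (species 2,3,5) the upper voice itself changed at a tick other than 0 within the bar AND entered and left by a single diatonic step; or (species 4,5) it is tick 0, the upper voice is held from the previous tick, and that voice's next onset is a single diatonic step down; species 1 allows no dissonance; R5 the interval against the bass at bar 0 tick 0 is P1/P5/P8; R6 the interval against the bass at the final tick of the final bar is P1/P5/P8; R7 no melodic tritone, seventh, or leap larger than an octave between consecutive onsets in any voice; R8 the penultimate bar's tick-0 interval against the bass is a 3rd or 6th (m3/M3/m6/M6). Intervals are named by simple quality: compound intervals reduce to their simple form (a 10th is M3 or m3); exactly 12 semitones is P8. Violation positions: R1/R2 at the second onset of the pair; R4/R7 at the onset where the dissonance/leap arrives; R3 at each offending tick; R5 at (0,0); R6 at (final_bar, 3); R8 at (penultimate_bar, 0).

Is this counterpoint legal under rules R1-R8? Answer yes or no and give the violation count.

No (15 violations)

bar 0: v0=G3 v1=G4 v2=D5 (P5)
bar 1: v0=A3 v1=A4 v2=G4 (m7)
bar 2: v0=F3 v1=G4 v2=G4 (M2)
bar 3: v0=G3 v1=A3 v2=A4 (M2)
bar 4: v0=A3 v1=F4 v2=E5 (P5)
bar 5: v0=G3 v1=D4 v2=B4 (M3)
bar 6: v0=A3 v1=F4 v2=C5 (m3)
bar 7: v0=G3 v1=G4 v2=D5 (P5)
  R1 @ bar1.0: G3/G4 P8 -> A3/A4 P8 similar
  R3 @ bar1.0: A4 above G4
  R4 @ bar1.0: A3/G4 m7 untreated
  R3 @ bar1.1: A4 above G4
  R3 @ bar1.2: A4 above G4
  R3 @ bar1.3: A4 above G4
  R4 @ bar2.0: F3/G4 M2 untreated
  R4 @ bar2.0: F3/G4 M2 untreated
  R4 @ bar3.0: G3/A3 M2 untreated
  R4 @ bar3.0: G3/A4 M2 untreated
  R7 @ bar3.0: G4->A3 leap 10st
  R2 @ bar4.0: G3/A4 M2 -> A3/E5 P5 similar
  R2 @ bar5.0: A3/F4 m6 -> G3/D4 P5 similar
  R2 @ bar6.0: D4/B4 M6 -> F4/C5 P5 similar
  R1 @ bar7.0: F4/C5 P5 -> G4/D5 P5 similar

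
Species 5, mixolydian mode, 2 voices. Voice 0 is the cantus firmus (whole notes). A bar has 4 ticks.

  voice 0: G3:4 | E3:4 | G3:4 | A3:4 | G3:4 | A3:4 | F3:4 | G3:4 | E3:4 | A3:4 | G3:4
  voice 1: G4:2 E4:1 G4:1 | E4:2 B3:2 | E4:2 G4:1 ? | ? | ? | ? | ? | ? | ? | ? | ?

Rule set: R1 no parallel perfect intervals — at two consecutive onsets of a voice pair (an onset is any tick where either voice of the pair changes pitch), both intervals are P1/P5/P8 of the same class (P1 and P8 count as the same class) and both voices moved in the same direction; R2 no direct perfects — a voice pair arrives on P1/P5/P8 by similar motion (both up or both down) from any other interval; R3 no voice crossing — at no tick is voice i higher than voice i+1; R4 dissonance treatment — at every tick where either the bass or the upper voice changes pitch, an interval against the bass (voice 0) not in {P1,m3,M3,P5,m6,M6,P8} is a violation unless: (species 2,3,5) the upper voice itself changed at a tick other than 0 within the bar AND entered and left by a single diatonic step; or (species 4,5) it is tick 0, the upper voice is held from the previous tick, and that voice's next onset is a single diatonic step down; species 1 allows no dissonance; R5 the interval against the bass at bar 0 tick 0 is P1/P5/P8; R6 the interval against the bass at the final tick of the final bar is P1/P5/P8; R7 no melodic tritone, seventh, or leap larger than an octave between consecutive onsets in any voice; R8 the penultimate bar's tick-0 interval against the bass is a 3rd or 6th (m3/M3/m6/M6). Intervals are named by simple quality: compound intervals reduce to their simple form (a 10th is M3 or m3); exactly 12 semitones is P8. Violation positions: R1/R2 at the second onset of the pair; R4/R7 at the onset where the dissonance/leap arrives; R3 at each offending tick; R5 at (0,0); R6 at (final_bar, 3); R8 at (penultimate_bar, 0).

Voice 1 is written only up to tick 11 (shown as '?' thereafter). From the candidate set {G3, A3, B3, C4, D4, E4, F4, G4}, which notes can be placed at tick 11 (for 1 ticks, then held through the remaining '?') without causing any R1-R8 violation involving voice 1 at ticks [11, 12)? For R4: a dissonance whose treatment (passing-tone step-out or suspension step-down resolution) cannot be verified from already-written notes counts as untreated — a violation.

{B3, D4, E4, G3, G4}

G3: legal
A3: violates R4,R7
B3: legal
C4: violates R4
D4: legal
E4: legal
F4: violates R4
G4: legal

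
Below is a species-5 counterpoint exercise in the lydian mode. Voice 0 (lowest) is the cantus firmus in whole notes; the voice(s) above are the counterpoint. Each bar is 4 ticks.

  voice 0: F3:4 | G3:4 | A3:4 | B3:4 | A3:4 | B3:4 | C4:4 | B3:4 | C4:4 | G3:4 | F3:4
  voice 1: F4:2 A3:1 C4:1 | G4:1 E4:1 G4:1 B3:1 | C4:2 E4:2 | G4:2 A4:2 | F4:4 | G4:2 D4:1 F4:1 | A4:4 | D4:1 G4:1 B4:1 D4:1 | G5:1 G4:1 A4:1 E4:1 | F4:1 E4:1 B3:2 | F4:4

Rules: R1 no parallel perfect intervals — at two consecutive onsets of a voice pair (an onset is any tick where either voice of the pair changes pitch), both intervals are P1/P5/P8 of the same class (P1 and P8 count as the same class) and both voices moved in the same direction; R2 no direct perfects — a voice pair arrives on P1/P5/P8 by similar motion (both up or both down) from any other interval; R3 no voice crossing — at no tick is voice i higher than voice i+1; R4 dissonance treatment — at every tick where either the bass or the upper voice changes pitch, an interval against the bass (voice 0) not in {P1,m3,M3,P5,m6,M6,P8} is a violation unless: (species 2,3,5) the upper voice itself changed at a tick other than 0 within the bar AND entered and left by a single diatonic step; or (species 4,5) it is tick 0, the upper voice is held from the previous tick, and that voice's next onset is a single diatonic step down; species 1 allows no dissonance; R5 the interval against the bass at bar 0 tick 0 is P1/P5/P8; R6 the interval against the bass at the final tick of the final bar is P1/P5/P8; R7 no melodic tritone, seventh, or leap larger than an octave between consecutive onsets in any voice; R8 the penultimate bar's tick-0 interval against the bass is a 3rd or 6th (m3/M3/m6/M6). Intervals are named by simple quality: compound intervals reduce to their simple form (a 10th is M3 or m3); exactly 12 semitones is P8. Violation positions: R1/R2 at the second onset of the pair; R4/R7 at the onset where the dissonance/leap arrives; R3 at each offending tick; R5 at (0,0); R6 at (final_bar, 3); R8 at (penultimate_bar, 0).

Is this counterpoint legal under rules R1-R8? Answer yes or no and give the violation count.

bar 0: v0=F3 v1=F4 (P8)
bar 1: v0=G3 v1=G4 (P8)
bar 2: v0=A3 v1=C4 (m3)
bar 3: v0=B3 v1=G4 (m6)
bar 4: v0=A3 v1=F4 (m6)
bar 5: v0=B3 v1=G4 (m6)
bar 6: v0=C4 v1=A4 (M6)
bar 7: v0=B3 v1=D4 (m3)
bar 8: v0=C4 v1=G5 (P5)
bar 9: v0=G3 v1=F4 (m7)
bar 10: v0=F3 v1=F4 (P8)
  R2 @ bar1.0: F3/C4 P5 -> G3/G4 P8 similar
  R4 @ bar3.2: B3/A4 m7 untreated
  R4 @ bar5.3: B3/F4 TT untreated
  R2 @ bar8.0: B3/D4 m3 -> C4/G5 P5 similar
  R7 @ bar8.0: D4->G5 leap 17st
  R4 @ bar9.0: G3/F4 m7 untreated
  R8 @ bar9.0: penult m7 not 3rd/6th
  R7 @ bar10.0: B3->F4 leap 6st

No (8 violations)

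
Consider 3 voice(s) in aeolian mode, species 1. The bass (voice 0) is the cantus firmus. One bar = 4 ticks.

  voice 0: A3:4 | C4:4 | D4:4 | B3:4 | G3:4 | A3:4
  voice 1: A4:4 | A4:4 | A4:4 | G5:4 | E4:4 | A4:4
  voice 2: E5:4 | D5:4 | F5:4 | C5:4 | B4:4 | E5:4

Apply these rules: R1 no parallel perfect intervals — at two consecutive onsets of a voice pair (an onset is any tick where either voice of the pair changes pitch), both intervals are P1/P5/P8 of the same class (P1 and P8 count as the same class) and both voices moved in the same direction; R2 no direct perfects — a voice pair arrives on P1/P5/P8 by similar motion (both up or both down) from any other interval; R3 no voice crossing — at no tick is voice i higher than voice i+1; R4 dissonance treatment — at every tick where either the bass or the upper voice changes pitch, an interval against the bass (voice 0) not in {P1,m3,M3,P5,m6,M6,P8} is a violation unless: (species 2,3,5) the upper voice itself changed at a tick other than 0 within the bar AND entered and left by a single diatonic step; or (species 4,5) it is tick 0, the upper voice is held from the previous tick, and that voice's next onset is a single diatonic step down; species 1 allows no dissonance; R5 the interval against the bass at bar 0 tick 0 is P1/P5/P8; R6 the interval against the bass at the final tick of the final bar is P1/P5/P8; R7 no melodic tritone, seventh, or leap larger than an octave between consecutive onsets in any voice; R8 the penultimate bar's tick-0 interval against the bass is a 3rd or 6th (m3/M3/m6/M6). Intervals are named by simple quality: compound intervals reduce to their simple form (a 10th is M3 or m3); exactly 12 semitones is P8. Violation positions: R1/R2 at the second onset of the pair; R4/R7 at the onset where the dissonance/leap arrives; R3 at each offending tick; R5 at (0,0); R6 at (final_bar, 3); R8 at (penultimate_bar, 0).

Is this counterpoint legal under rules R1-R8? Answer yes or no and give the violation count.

No (12 violations)

bar 0: v0=A3 v1=A4 v2=E5 (P5)
bar 1: v0=C4 v1=A4 v2=D5 (M2)
bar 2: v0=D4 v1=A4 v2=F5 (m3)
bar 3: v0=B3 v1=G5 v2=C5 (m2)
bar 4: v0=G3 v1=E4 v2=B4 (M3)
bar 5: v0=A3 v1=A4 v2=E5 (P5)
  R4 @ bar1.0: C4/D5 M2 untreated
  R3 @ bar3.0: G5 above C5
  R4 @ bar3.0: B3/C5 m2 untreated
  R7 @ bar3.0: A4->G5 leap 10st
  R3 @ bar3.1: G5 above C5
  R3 @ bar3.2: G5 above C5
  R3 @ bar3.3: G5 above C5
  R1 @ bar4.0: G5/C5 P5 -> E4/B4 P5 similar
  R7 @ bar4.0: G5->E4 leap 15st
  R1 @ bar5.0: E4/B4 P5 -> A4/E5 P5 similar
  R2 @ bar5.0: G3/E4 M6 -> A3/A4 P8 similar
  R2 @ bar5.0: G3/B4 M3 -> A3/E5 P5 similar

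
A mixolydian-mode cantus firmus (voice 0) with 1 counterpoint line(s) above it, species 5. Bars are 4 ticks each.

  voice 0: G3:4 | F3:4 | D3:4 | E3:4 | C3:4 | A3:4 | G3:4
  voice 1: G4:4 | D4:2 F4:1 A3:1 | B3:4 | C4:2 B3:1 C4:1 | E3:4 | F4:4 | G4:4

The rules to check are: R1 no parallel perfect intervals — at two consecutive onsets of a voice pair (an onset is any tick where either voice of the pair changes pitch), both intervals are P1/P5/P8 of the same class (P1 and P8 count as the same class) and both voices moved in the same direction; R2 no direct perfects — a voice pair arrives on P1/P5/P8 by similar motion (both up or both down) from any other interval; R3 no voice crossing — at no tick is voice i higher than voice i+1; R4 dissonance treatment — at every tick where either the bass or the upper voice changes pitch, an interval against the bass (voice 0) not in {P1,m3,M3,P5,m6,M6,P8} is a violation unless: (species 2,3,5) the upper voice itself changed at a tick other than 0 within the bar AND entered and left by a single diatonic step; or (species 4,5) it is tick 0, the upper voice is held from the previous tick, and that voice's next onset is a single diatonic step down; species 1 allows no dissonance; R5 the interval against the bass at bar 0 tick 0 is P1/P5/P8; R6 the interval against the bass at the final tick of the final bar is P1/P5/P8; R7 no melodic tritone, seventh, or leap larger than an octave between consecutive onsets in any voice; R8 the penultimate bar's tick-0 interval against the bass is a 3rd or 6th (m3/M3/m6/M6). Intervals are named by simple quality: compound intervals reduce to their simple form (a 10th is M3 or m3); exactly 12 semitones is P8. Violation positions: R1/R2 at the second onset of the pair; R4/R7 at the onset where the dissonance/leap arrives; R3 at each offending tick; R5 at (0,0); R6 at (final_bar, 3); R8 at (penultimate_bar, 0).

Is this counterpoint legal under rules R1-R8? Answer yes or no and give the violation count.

bar 0: v0=G3 v1=G4 (P8)
bar 1: v0=F3 v1=D4 (M6)
bar 2: v0=D3 v1=B3 (M6)
bar 3: v0=E3 v1=C4 (m6)
bar 4: v0=C3 v1=E3 (M3)
bar 5: v0=A3 v1=F4 (m6)
bar 6: v0=G3 v1=G4 (P8)
  R7 @ bar5.0: E3->F4 leap 13st

No (1 violations)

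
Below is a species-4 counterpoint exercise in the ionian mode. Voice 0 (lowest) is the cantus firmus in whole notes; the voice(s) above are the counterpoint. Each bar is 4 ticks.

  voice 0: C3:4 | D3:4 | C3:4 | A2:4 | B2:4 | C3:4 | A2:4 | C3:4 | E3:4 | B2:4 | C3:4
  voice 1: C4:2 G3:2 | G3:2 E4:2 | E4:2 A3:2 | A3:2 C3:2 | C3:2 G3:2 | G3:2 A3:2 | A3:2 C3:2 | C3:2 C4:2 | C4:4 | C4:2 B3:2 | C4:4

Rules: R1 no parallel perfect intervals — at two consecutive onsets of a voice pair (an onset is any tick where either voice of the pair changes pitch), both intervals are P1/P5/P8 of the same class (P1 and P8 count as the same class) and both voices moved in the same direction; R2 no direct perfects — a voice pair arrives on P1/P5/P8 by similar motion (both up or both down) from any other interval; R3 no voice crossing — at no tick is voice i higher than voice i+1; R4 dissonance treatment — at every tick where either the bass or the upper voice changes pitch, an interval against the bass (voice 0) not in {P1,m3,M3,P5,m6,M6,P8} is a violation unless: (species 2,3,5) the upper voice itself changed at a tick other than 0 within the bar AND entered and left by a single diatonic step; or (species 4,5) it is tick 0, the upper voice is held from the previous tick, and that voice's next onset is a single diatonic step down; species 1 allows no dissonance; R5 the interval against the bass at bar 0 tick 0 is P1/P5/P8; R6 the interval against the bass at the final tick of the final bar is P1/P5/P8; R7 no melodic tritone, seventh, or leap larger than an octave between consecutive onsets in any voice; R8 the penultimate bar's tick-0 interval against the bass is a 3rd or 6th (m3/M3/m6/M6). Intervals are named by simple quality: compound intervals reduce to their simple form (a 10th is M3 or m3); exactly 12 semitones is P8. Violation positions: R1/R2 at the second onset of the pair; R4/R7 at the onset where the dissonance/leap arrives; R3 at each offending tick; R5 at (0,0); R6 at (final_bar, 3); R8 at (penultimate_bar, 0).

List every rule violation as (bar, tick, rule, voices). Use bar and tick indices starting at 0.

(1, 0, R4, (0, 1))
(1, 2, R4, (0, 1))
(4, 0, R4, (0, 1))
(9, 0, R8, (0, 1))
(10, 0, R1, (0, 1))

bar 0: v0=C3 v1=C4 downbeat P8
bar 1: v0=D3 v1=G3 downbeat P4
bar 2: v0=C3 v1=E4 downbeat M3
bar 3: v0=A2 v1=A3 downbeat P8
bar 4: v0=B2 v1=C3 downbeat m2
bar 5: v0=C3 v1=G3 downbeat P5
bar 6: v0=A2 v1=A3 downbeat P8
bar 7: v0=C3 v1=C3 downbeat P1
bar 8: v0=E3 v1=C4 downbeat m6
bar 9: v0=B2 v1=C4 downbeat m2
bar 10: v0=C3 v1=C4 downbeat P8
  -> R4 @ bar 1 tick 0 v(0, 1): D3/G3 P4 untreated
  -> R4 @ bar 1 tick 2 v(0, 1): D3/E4 M2 untreated
  -> R4 @ bar 4 tick 0 v(0, 1): B2/C3 m2 untreated
  -> R8 @ bar 9 tick 0 v(0, 1): penult m2 not 3rd/6th
  -> R1 @ bar 10 tick 0 v(0, 1): B2/B3 P8 -> C3/C4 P8 similar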